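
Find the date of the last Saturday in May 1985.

25 May 1985

May 1985 begins on a Wednesday, so the first Saturday is May 4 (3 days later).
May 1985 has 31 days. Adding weeks: 4, 11, 18, 25 — the last one ≤ 31 is the 25th.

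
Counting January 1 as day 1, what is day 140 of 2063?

January has 31 days (140 − 31 = 109 remain).
February has 28 days (109 − 28 = 81 remain).
March has 31 days (81 − 31 = 50 remain).
April has 30 days (50 − 30 = 20 remain).
20 into May → May 20.

20 May 2063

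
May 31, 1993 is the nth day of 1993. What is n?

Days in months before May: 31 + 28 + 31 + 30 = 120.
Plus 31 days into May → day 151.

151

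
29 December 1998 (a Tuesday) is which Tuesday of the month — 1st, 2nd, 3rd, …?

Day 29 falls in week ⌈29/7⌉ of the month.
Days 1–7 hold the 1st Tuesday, 8–14 the 2nd, 15–21 the 3rd, 22–28 the 4th, 29–31 the 5th.
29 is in the range for the 5th.

5th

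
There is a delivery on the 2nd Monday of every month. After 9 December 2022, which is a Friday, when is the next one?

12 December 2022

December 2022 starts on a Thursday; its first Monday is the 5th, so the 2nd Monday is the 12th — 12 December 2022.
12 December 2022 is after 9 December 2022, so that is the next one.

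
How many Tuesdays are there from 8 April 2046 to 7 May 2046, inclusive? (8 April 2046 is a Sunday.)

4

8 April 2046 is a Sunday; the first Tuesday on or after it is 10 April 2046 (2 days later).
From 10 April 2046 to 7 May 2046: 20 + 7 = 27 days (rest of April, May).
27 ÷ 7 = 3 full weeks with remainder 6, so 3 more Tuesdays after the first → 4.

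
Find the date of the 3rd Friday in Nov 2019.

The first Friday of Nov 2019 is Nov 1.
The 3rd Friday is 2 weeks later: 1 + 14 = 15.

Nov 15, 2019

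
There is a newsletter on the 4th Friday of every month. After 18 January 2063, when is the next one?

26 January 2063

January 2063 starts on a Monday; its first Friday is the 5th, so the 4th Friday is the 26th — 26 January 2063.
26 January 2063 is after 18 January 2063, so that is the next one.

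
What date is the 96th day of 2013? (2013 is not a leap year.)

2013-04-06

January has 31 days (96 − 31 = 65 remain).
February has 28 days (65 − 28 = 37 remain).
March has 31 days (37 − 31 = 6 remain).
6 into April → April 6.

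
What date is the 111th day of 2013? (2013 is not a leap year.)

Apr 21, 2013

Jan has 31 days (111 − 31 = 80 remain).
Feb has 28 days (80 − 28 = 52 remain).
Mar has 31 days (52 − 31 = 21 remain).
21 into Apr → Apr 21.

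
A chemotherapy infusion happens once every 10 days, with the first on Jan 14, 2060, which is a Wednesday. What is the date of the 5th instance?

Feb 23, 2060

The 5th occurrence is 4 intervals after the first: 4 × 10 = 40 days after Jan 14, 2060.
Jan has 31 days — 17 days to the end of Jan leaves 23.
23 days into Feb → Feb 23, 2060.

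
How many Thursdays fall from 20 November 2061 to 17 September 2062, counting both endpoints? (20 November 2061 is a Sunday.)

20 November 2061 is a Sunday; the first Thursday on or after it is 24 November 2061 (4 days later).
From 24 November 2061 to 17 September 2062: 6 + 31 + 31 + 28 + 31 + 30 + 31 + 30 + 31 + 31 + 17 = 297 days (rest of November, December, January, February, March, April, May, June, July, August, September).
297 ÷ 7 = 42 full weeks with remainder 3, so 42 more Thursdays after the first → 43.

43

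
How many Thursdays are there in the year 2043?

53

Jan 1, 2043 is a Thursday; the first Thursday on or after it is Jan 1, 2043.
From Jan 1, 2043 to Dec 31, 2043: 30 + 28 + 31 + 30 + 31 + 30 + 31 + 31 + 30 + 31 + 30 + 31 = 364 days (rest of Jan, Feb, Mar, Apr, May, Jun, Jul, Aug, Sep, Oct, Nov, Dec).
364 ÷ 7 = 52 full weeks with remainder 0, so 52 more Thursdays after the first → 53.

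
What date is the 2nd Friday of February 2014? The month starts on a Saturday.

February 14, 2014

February 2014 begins on a Saturday, so the first Friday is February 7 (6 days later).
The 2nd Friday is 1 weeks later: 7 + 7 = 14.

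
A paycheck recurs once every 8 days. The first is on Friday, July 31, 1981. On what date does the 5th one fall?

The 5th occurrence is 4 intervals after the first: 4 × 8 = 32 days after July 31, 1981.
July has 31 days — 0 days to the end of July leaves 32.
August has 31 days (1 left).
1 day into September → September 1, 1981.

September 1, 1981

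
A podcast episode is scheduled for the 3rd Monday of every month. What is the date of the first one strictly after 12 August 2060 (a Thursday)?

16 August 2060

August 2060 starts on a Sunday; its first Monday is the 2nd, so the 3rd Monday is the 16th — 16 August 2060.
16 August 2060 is after 12 August 2060, so that is the next one.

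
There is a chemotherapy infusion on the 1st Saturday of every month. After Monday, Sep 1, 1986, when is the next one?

Sep 6, 1986

Sep 1986 starts on a Monday, so its 1st Saturday is Sep 6, 1986 (5 days in).
Sep 6, 1986 is after Sep 1, 1986, so that is the next one.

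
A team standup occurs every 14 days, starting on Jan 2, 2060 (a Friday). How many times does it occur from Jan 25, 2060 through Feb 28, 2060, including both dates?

3

Occurrences land 14·i days after Jan 2, 2060 for i = 0, 1, 2, …
Jan 25, 2060 is 23 days after the start; 23 ÷ 14 = 1 remainder 9; since the remainder is 9, round up to i = 2. First occurrence in the window: #3 on Jan 30, 2060 (2×14 = 28 days in).
Feb 28, 2060 is 57 days after the start; 57 ÷ 14 = 4 remainder 1. Last occurrence in the window: #5 on Feb 27, 2060.
Occurrences #3 through #5: 3 in total.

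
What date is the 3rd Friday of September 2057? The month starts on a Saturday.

21 September 2057

September 2057 begins on a Saturday, so the first Friday is September 7 (6 days later).
The 3rd Friday is 2 weeks later: 7 + 14 = 21.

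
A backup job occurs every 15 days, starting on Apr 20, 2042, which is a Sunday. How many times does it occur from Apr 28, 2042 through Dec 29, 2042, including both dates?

Occurrences land 15·i days after Apr 20, 2042 for i = 0, 1, 2, …
Apr 28, 2042 is 8 days after the start; 8 ÷ 15 = 0 remainder 8; since the remainder is 8, round up to i = 1. First occurrence in the window: #2 on May 5, 2042 (1×15 = 15 days in).
Dec 29, 2042 is 253 days after the start; 253 ÷ 15 = 16 remainder 13. Last occurrence in the window: #17 on Dec 16, 2042.
Occurrences #2 through #17: 16 in total.

16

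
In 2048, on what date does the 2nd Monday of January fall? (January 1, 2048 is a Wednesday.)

January 13, 2048

January 2048 begins on a Wednesday, so the first Monday is January 6 (5 days later).
The 2nd Monday is 1 weeks later: 6 + 7 = 13.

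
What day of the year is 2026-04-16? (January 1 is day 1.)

106

Days in months before April: 31 + 28 + 31 = 90.
Plus 16 days into April → day 106.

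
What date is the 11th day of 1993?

1993-01-11

11 into January → January 11.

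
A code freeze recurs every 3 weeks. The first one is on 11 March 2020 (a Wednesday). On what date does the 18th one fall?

3 March 2021

The 18th occurrence is 17 intervals after the first: 17 × 21 = 357 days after 11 March 2020.
March has 31 days — 20 days to the end of March leaves 337.
April has 30 days (307 left).
May has 31 days (276 left).
June has 30 days (246 left).
July has 31 days (215 left).
August has 31 days (184 left).
September has 30 days (154 left).
October has 31 days (123 left).
November has 30 days (93 left).
December has 31 days (62 left).
January has 31 days (31 left).
February has 28 days (3 left).
3 days into March → 3 March 2021.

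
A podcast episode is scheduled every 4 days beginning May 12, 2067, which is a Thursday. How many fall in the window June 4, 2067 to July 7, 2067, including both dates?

9

Occurrences land 4·i days after May 12, 2067 for i = 0, 1, 2, …
June 4, 2067 is 23 days after the start; 23 ÷ 4 = 5 remainder 3; since the remainder is 3, round up to i = 6. First occurrence in the window: #7 on June 5, 2067 (6×4 = 24 days in).
July 7, 2067 is 56 days after the start; 56 ÷ 4 = 14 remainder 0. Last occurrence in the window: #15 on July 7, 2067.
Occurrences #7 through #15: 9 in total.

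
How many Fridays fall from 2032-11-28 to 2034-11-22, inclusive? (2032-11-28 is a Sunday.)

2032-11-28 is a Sunday; the first Friday on or after it is 2032-12-03 (5 days later).
From 2032-12-03 to 2034-11-22: 28 + 365 + 326 = 719 days (rest of 2032, 2033, to 2034-11-22 in 2034).
719 ÷ 7 = 102 full weeks with remainder 5, so 102 more Fridays after the first → 103.

103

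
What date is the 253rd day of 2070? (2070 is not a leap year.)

January has 31 days (253 − 31 = 222 remain).
February has 28 days (222 − 28 = 194 remain).
March has 31 days (194 − 31 = 163 remain).
April has 30 days (163 − 30 = 133 remain).
May has 31 days (133 − 31 = 102 remain).
June has 30 days (102 − 30 = 72 remain).
July has 31 days (72 − 31 = 41 remain).
August has 31 days (41 − 31 = 10 remain).
10 into September → September 10.

2070-09-10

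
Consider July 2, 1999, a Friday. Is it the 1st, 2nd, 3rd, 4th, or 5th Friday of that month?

1st

Day 2 falls in week ⌈2/7⌉ of the month.
Days 1–7 hold the 1st Friday, 8–14 the 2nd, 15–21 the 3rd, 22–28 the 4th, 29–31 the 5th.
2 is in the range for the 1st.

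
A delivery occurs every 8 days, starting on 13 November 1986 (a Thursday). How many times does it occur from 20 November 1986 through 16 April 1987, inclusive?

Occurrences land 8·i days after 13 November 1986 for i = 0, 1, 2, …
20 November 1986 is 7 days after the start; 7 ÷ 8 = 0 remainder 7; since the remainder is 7, round up to i = 1. First occurrence in the window: #2 on 21 November 1986 (1×8 = 8 days in).
16 April 1987 is 154 days after the start; 154 ÷ 8 = 19 remainder 2. Last occurrence in the window: #20 on 14 April 1987.
Occurrences #2 through #20: 19 in total.

19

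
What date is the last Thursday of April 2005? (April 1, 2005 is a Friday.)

April 28, 2005

April 2005 begins on a Friday, so the first Thursday is April 7 (6 days later).
April 2005 has 30 days. Adding weeks: 7, 14, 21, 28 — the last one ≤ 30 is the 28th.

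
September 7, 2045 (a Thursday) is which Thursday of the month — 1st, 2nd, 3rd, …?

Day 7 falls in week ⌈7/7⌉ of the month.
Days 1–7 hold the 1st Thursday, 8–14 the 2nd, 15–21 the 3rd, 22–28 the 4th, 29–31 the 5th.
7 is in the range for the 1st.

1st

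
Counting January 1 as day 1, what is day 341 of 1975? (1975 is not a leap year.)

1975-12-07

January has 31 days (341 − 31 = 310 remain).
February has 28 days (310 − 28 = 282 remain).
March has 31 days (282 − 31 = 251 remain).
April has 30 days (251 − 30 = 221 remain).
May has 31 days (221 − 31 = 190 remain).
June has 30 days (190 − 30 = 160 remain).
July has 31 days (160 − 31 = 129 remain).
August has 31 days (129 − 31 = 98 remain).
September has 30 days (98 − 30 = 68 remain).
October has 31 days (68 − 31 = 37 remain).
November has 30 days (37 − 30 = 7 remain).
7 into December → December 7.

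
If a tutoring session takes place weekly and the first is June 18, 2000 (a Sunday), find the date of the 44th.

April 15, 2001

The 44th occurrence is 43 intervals after the first: 43 × 7 = 301 days after June 18, 2000.
June has 30 days — 12 days to the end of June leaves 289.
July has 31 days (258 left).
August has 31 days (227 left).
September has 30 days (197 left).
October has 31 days (166 left).
November has 30 days (136 left).
December has 31 days (105 left).
January has 31 days (74 left).
February has 28 days (46 left).
March has 31 days (15 left).
15 days into April → April 15, 2001.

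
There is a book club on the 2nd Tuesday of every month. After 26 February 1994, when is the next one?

8 March 1994

February 1994 starts on a Tuesday; its first Tuesday is the 1st, so the 2nd Tuesday is the 8th — 8 February 1994.
That is not after 26 February 1994, so look at March 1994.
March 1994 starts on a Tuesday; its first Tuesday is the 1st, so the 2nd Tuesday is the 8th — 8 March 1994.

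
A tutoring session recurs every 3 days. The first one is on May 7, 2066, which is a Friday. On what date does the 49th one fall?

The 49th occurrence is 48 intervals after the first: 48 × 3 = 144 days after May 7, 2066.
May has 31 days — 24 days to the end of May leaves 120.
Jun has 30 days (90 left).
Jul has 31 days (59 left).
Aug has 31 days (28 left).
28 days into Sep → Sep 28, 2066.

Sep 28, 2066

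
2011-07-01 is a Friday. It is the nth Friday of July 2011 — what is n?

Day 1 falls in week ⌈1/7⌉ of the month.
Days 1–7 hold the 1st Friday, 8–14 the 2nd, 15–21 the 3rd, 22–28 the 4th, 29–31 the 5th.
1 is in the range for the 1st.

1st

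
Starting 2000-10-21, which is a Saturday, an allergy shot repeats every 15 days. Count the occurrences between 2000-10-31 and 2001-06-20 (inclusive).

16

Occurrences land 15·i days after 2000-10-21 for i = 0, 1, 2, …
2000-10-31 is 10 days after the start; 10 ÷ 15 = 0 remainder 10; since the remainder is 10, round up to i = 1. First occurrence in the window: #2 on 2000-11-05 (1×15 = 15 days in).
2001-06-20 is 242 days after the start; 242 ÷ 15 = 16 remainder 2. Last occurrence in the window: #17 on 2001-06-18.
Occurrences #2 through #17: 16 in total.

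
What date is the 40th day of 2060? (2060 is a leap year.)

January has 31 days (40 − 31 = 9 remain).
9 into February → February 9.

February 9, 2060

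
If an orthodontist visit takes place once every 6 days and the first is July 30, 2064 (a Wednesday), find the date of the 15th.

The 15th occurrence is 14 intervals after the first: 14 × 6 = 84 days after July 30, 2064.
July has 31 days — 1 day to the end of July leaves 83.
August has 31 days (52 left).
September has 30 days (22 left).
22 days into October → October 22, 2064.

October 22, 2064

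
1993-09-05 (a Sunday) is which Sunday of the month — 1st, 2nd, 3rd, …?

1st

Day 5 falls in week ⌈5/7⌉ of the month.
Days 1–7 hold the 1st Sunday, 8–14 the 2nd, 15–21 the 3rd, 22–28 the 4th, 29–31 the 5th.
5 is in the range for the 1st.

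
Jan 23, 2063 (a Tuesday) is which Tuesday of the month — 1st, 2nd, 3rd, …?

Day 23 falls in week ⌈23/7⌉ of the month.
Days 1–7 hold the 1st Tuesday, 8–14 the 2nd, 15–21 the 3rd, 22–28 the 4th, 29–31 the 5th.
23 is in the range for the 4th.

4th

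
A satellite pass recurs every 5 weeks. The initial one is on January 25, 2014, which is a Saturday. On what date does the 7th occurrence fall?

The 7th occurrence is 6 intervals after the first: 6 × 35 = 210 days after January 25, 2014.
January has 31 days — 6 days to the end of January leaves 204.
February has 28 days (176 left).
March has 31 days (145 left).
April has 30 days (115 left).
May has 31 days (84 left).
June has 30 days (54 left).
July has 31 days (23 left).
23 days into August → August 23, 2014.

August 23, 2014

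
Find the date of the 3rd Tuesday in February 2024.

20 February 2024

February 2024 begins on a Thursday, so the first Tuesday is February 6 (5 days later).
The 3rd Tuesday is 2 weeks later: 6 + 14 = 20.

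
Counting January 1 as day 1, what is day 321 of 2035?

17 November 2035

January has 31 days (321 − 31 = 290 remain).
February has 28 days (290 − 28 = 262 remain).
March has 31 days (262 − 31 = 231 remain).
April has 30 days (231 − 30 = 201 remain).
May has 31 days (201 − 31 = 170 remain).
June has 30 days (170 − 30 = 140 remain).
July has 31 days (140 − 31 = 109 remain).
August has 31 days (109 − 31 = 78 remain).
September has 30 days (78 − 30 = 48 remain).
October has 31 days (48 − 31 = 17 remain).
17 into November → November 17.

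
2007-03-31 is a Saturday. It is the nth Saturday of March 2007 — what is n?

Day 31 falls in week ⌈31/7⌉ of the month.
Days 1–7 hold the 1st Saturday, 8–14 the 2nd, 15–21 the 3rd, 22–28 the 4th, 29–31 the 5th.
31 is in the range for the 5th.

5th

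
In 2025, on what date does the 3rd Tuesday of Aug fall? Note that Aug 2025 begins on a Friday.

Aug 2025 begins on a Friday, so the first Tuesday is Aug 5 (4 days later).
The 3rd Tuesday is 2 weeks later: 5 + 14 = 19.

Aug 19, 2025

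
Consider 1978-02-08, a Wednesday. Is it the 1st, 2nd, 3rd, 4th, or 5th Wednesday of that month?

Day 8 falls in week ⌈8/7⌉ of the month.
Days 1–7 hold the 1st Wednesday, 8–14 the 2nd, 15–21 the 3rd, 22–28 the 4th, 29–31 the 5th.
8 is in the range for the 2nd.

2nd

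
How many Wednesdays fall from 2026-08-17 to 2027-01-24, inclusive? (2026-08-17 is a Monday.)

2026-08-17 is a Monday; the first Wednesday on or after it is 2026-08-19 (2 days later).
From 2026-08-19 to 2027-01-24: 12 + 30 + 31 + 30 + 31 + 24 = 158 days (rest of August, September, October, November, December, January).
158 ÷ 7 = 22 full weeks with remainder 4, so 22 more Wednesdays after the first → 23.

23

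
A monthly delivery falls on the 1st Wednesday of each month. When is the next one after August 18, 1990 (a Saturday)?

September 5, 1990

August 1990 starts on a Wednesday, so its 1st Wednesday is August 1, 1990.
That is not after August 18, 1990, so look at September 1990.
September 1990 starts on a Saturday, so its 1st Wednesday is September 5, 1990 (4 days in).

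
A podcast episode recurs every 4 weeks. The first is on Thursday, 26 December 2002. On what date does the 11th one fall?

2 October 2003

The 11th occurrence is 10 intervals after the first: 10 × 28 = 280 days after 26 December 2002.
December has 31 days — 5 days to the end of December leaves 275.
January has 31 days (244 left).
February has 28 days (216 left).
March has 31 days (185 left).
April has 30 days (155 left).
May has 31 days (124 left).
June has 30 days (94 left).
July has 31 days (63 left).
August has 31 days (32 left).
September has 30 days (2 left).
2 days into October → 2 October 2003.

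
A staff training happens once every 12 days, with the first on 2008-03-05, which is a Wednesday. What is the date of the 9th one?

The 9th occurrence is 8 intervals after the first: 8 × 12 = 96 days after 2008-03-05.
March has 31 days — 26 days to the end of March leaves 70.
April has 30 days (40 left).
May has 31 days (9 left).
9 days into June → 2008-06-09.

2008-06-09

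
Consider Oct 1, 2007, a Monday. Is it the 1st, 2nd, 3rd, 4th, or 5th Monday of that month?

1st

Day 1 falls in week ⌈1/7⌉ of the month.
Days 1–7 hold the 1st Monday, 8–14 the 2nd, 15–21 the 3rd, 22–28 the 4th, 29–31 the 5th.
1 is in the range for the 1st.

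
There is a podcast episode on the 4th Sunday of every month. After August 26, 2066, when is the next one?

September 26, 2066

August 2066 starts on a Sunday; its first Sunday is the 1st, so the 4th Sunday is the 22nd — August 22, 2066.
That is not after August 26, 2066, so look at September 2066.
September 2066 starts on a Wednesday; its first Sunday is the 5th, so the 4th Sunday is the 26th — September 26, 2066.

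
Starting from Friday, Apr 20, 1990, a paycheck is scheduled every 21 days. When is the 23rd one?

Jul 26, 1991

The 23rd occurrence is 22 intervals after the first: 22 × 21 = 462 days after Apr 20, 1990.
Apr has 30 days — 10 days to the end of Apr leaves 452.
From end of Apr to end of 1990 is 245 days (207 left).
Jan has 31 days (176 left).
Feb has 28 days (148 left).
Mar has 31 days (117 left).
Apr has 30 days (87 left).
May has 31 days (56 left).
Jun has 30 days (26 left).
26 days into Jul → Jul 26, 1991.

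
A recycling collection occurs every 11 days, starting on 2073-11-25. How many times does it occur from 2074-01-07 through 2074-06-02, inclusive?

14

Occurrences land 11·i days after 2073-11-25 for i = 0, 1, 2, …
2074-01-07 is 43 days after the start; 43 ÷ 11 = 3 remainder 10; since the remainder is 10, round up to i = 4. First occurrence in the window: #5 on 2074-01-08 (4×11 = 44 days in).
2074-06-02 is 189 days after the start; 189 ÷ 11 = 17 remainder 2. Last occurrence in the window: #18 on 2074-05-31.
Occurrences #5 through #18: 14 in total.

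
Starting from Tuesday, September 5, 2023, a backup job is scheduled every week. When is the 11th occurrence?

The 11th occurrence is 10 intervals after the first: 10 × 7 = 70 days after September 5, 2023.
September has 30 days — 25 days to the end of September leaves 45.
October has 31 days (14 left).
14 days into November → November 14, 2023.

November 14, 2023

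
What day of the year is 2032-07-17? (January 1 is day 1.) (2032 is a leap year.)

199

Days in months before July: 31 + 29 + 31 + 30 + 31 + 30 = 182.
Plus 17 days into July → day 199.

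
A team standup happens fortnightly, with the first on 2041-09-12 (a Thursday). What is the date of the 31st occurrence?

2042-11-06

The 31st occurrence is 30 intervals after the first: 30 × 14 = 420 days after 2041-09-12.
September has 30 days — 18 days to the end of September leaves 402.
From end of September to end of 2041 is 92 days (310 left).
January has 31 days (279 left).
February has 28 days (251 left).
March has 31 days (220 left).
April has 30 days (190 left).
May has 31 days (159 left).
June has 30 days (129 left).
July has 31 days (98 left).
August has 31 days (67 left).
September has 30 days (37 left).
October has 31 days (6 left).
6 days into November → 2042-11-06.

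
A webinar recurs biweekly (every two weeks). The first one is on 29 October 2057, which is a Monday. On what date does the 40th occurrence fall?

The 40th occurrence is 39 intervals after the first: 39 × 14 = 546 days after 29 October 2057.
October has 31 days — 2 days to the end of October leaves 544.
From end of October to end of 2057 is 61 days (483 left).
2058 has 365 days (118 left).
January has 31 days (87 left).
February has 28 days (59 left).
March has 31 days (28 left).
28 days into April → 28 April 2059.

28 April 2059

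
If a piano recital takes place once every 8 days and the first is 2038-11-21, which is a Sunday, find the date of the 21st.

The 21st occurrence is 20 intervals after the first: 20 × 8 = 160 days after 2038-11-21.
November has 30 days — 9 days to the end of November leaves 151.
December has 31 days (120 left).
January has 31 days (89 left).
February has 28 days (61 left).
March has 31 days (30 left).
30 days into April → 2039-04-30.

2039-04-30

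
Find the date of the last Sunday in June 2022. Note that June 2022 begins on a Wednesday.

26 June 2022

June 2022 begins on a Wednesday, so the first Sunday is June 5 (4 days later).
June 2022 has 30 days. Adding weeks: 5, 12, 19, 26 — the last one ≤ 30 is the 26th.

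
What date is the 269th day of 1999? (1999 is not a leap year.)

January has 31 days (269 − 31 = 238 remain).
February has 28 days (238 − 28 = 210 remain).
March has 31 days (210 − 31 = 179 remain).
April has 30 days (179 − 30 = 149 remain).
May has 31 days (149 − 31 = 118 remain).
June has 30 days (118 − 30 = 88 remain).
July has 31 days (88 − 31 = 57 remain).
August has 31 days (57 − 31 = 26 remain).
26 into September → September 26.

1999-09-26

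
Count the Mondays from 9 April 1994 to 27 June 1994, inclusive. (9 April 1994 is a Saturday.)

12

9 April 1994 is a Saturday; the first Monday on or after it is 11 April 1994 (2 days later).
From 11 April 1994 to 27 June 1994: 19 + 31 + 27 = 77 days (rest of April, May, June).
77 ÷ 7 = 11 full weeks with remainder 0, so 11 more Mondays after the first → 12.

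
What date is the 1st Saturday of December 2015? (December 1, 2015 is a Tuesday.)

December 2015 begins on a Tuesday, so the first Saturday is December 5 (4 days later).

5 December 2015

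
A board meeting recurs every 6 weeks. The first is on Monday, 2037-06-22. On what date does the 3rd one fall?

2037-09-14

The 3rd occurrence is 2 intervals after the first: 2 × 42 = 84 days after 2037-06-22.
June has 30 days — 8 days to the end of June leaves 76.
July has 31 days (45 left).
August has 31 days (14 left).
14 days into September → 2037-09-14.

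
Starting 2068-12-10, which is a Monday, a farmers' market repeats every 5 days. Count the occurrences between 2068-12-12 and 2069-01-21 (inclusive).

Occurrences land 5·i days after 2068-12-10 for i = 0, 1, 2, …
2068-12-12 is 2 days after the start; 2 ÷ 5 = 0 remainder 2; since the remainder is 2, round up to i = 1. First occurrence in the window: #2 on 2068-12-15 (1×5 = 5 days in).
2069-01-21 is 42 days after the start; 42 ÷ 5 = 8 remainder 2. Last occurrence in the window: #9 on 2069-01-19.
Occurrences #2 through #9: 8 in total.

8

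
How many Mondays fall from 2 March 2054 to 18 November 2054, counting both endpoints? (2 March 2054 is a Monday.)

38

2 March 2054 is a Monday; the first Monday on or after it is 2 March 2054.
From 2 March 2054 to 18 November 2054: 29 + 30 + 31 + 30 + 31 + 31 + 30 + 31 + 18 = 261 days (rest of March, April, May, June, July, August, September, October, November).
261 ÷ 7 = 37 full weeks with remainder 2, so 37 more Mondays after the first → 38.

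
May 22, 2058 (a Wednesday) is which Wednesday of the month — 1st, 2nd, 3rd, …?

4th

Day 22 falls in week ⌈22/7⌉ of the month.
Days 1–7 hold the 1st Wednesday, 8–14 the 2nd, 15–21 the 3rd, 22–28 the 4th, 29–31 the 5th.
22 is in the range for the 4th.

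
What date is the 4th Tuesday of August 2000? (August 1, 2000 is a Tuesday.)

22 August 2000

August 2000 begins on a Tuesday, so the first Tuesday is August 1.
The 4th Tuesday is 3 weeks later: 1 + 21 = 22.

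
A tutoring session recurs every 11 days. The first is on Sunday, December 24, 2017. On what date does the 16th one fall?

June 7, 2018

The 16th occurrence is 15 intervals after the first: 15 × 11 = 165 days after December 24, 2017.
December has 31 days — 7 days to the end of December leaves 158.
January has 31 days (127 left).
February has 28 days (99 left).
March has 31 days (68 left).
April has 30 days (38 left).
May has 31 days (7 left).
7 days into June → June 7, 2018.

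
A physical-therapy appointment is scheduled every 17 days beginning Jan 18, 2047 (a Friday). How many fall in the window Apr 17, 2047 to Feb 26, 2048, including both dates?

18

Occurrences land 17·i days after Jan 18, 2047 for i = 0, 1, 2, …
Apr 17, 2047 is 89 days after the start; 89 ÷ 17 = 5 remainder 4; since the remainder is 4, round up to i = 6. First occurrence in the window: #7 on Apr 30, 2047 (6×17 = 102 days in).
Feb 26, 2048 is 404 days after the start; 404 ÷ 17 = 23 remainder 13. Last occurrence in the window: #24 on Feb 13, 2048.
Occurrences #7 through #24: 18 in total.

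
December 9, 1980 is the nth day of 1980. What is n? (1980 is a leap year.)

344

Days in months before December: 31 + 29 + 31 + 30 + 31 + 30 + 31 + 31 + 30 + 31 + 30 = 335.
Plus 9 days into December → day 344.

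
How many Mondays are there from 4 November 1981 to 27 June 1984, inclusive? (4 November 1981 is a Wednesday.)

4 November 1981 is a Wednesday; the first Monday on or after it is 9 November 1981 (5 days later).
From 9 November 1981 to 27 June 1984: 52 + 365 + 365 + 179 = 961 days (rest of 1981, 1982, 1983, to 27 June 1984 in 1984).
961 ÷ 7 = 137 full weeks with remainder 2, so 137 more Mondays after the first → 138.

138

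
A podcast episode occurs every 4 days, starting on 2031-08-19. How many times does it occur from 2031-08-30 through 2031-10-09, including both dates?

Occurrences land 4·i days after 2031-08-19 for i = 0, 1, 2, …
2031-08-30 is 11 days after the start; 11 ÷ 4 = 2 remainder 3; since the remainder is 3, round up to i = 3. First occurrence in the window: #4 on 2031-08-31 (3×4 = 12 days in).
2031-10-09 is 51 days after the start; 51 ÷ 4 = 12 remainder 3. Last occurrence in the window: #13 on 2031-10-06.
Occurrences #4 through #13: 10 in total.

10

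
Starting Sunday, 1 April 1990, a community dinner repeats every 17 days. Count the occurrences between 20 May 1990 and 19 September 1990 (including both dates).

8

Occurrences land 17·i days after 1 April 1990 for i = 0, 1, 2, …
20 May 1990 is 49 days after the start; 49 ÷ 17 = 2 remainder 15; since the remainder is 15, round up to i = 3. First occurrence in the window: #4 on 22 May 1990 (3×17 = 51 days in).
19 September 1990 is 171 days after the start; 171 ÷ 17 = 10 remainder 1. Last occurrence in the window: #11 on 18 September 1990.
Occurrences #4 through #11: 8 in total.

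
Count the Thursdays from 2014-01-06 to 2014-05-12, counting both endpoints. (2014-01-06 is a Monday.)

18

2014-01-06 is a Monday; the first Thursday on or after it is 2014-01-09 (3 days later).
From 2014-01-09 to 2014-05-12: 22 + 28 + 31 + 30 + 12 = 123 days (rest of January, February, March, April, May).
123 ÷ 7 = 17 full weeks with remainder 4, so 17 more Thursdays after the first → 18.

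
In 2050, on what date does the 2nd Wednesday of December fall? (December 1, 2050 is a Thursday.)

December 2050 begins on a Thursday, so the first Wednesday is December 7 (6 days later).
The 2nd Wednesday is 1 weeks later: 7 + 7 = 14.

14 December 2050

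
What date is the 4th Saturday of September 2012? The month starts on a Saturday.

22 September 2012

September 2012 begins on a Saturday, so the first Saturday is September 1.
The 4th Saturday is 3 weeks later: 1 + 21 = 22.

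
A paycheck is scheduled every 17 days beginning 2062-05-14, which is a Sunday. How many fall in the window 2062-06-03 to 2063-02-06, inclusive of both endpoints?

14

Occurrences land 17·i days after 2062-05-14 for i = 0, 1, 2, …
2062-06-03 is 20 days after the start; 20 ÷ 17 = 1 remainder 3; since the remainder is 3, round up to i = 2. First occurrence in the window: #3 on 2062-06-17 (2×17 = 34 days in).
2063-02-06 is 268 days after the start; 268 ÷ 17 = 15 remainder 13. Last occurrence in the window: #16 on 2063-01-24.
Occurrences #3 through #16: 14 in total.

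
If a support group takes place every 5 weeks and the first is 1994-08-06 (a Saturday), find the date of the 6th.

The 6th occurrence is 5 intervals after the first: 5 × 35 = 175 days after 1994-08-06.
August has 31 days — 25 days to the end of August leaves 150.
September has 30 days (120 left).
October has 31 days (89 left).
November has 30 days (59 left).
December has 31 days (28 left).
28 days into January → 1995-01-28.

1995-01-28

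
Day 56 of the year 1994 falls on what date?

1994-02-25

January has 31 days (56 − 31 = 25 remain).
25 into February → February 25.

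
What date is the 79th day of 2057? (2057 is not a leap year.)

March 20, 2057

January has 31 days (79 − 31 = 48 remain).
February has 28 days (48 − 28 = 20 remain).
20 into March → March 20.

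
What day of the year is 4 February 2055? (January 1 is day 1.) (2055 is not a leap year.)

Days in months before February: 31 = 31.
Plus 4 days into February → day 35.

35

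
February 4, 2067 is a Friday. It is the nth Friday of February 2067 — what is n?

Day 4 falls in week ⌈4/7⌉ of the month.
Days 1–7 hold the 1st Friday, 8–14 the 2nd, 15–21 the 3rd, 22–28 the 4th, 29–31 the 5th.
4 is in the range for the 1st.

1st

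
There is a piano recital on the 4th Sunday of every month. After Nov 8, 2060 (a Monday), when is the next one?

Nov 28, 2060

Nov 2060 starts on a Monday; its first Sunday is the 7th, so the 4th Sunday is the 28th — Nov 28, 2060.
Nov 28, 2060 is after Nov 8, 2060, so that is the next one.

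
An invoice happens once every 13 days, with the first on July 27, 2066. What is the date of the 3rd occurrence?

August 22, 2066

The 3rd occurrence is 2 intervals after the first: 2 × 13 = 26 days after July 27, 2066.
July has 31 days — 4 days to the end of July leaves 22.
22 days into August → August 22, 2066.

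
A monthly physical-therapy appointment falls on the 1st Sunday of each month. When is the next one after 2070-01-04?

2070-01-05

January 2070 starts on a Wednesday, so its 1st Sunday is 2070-01-05 (4 days in).
2070-01-05 is after 2070-01-04, so that is the next one.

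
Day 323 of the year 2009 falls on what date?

January has 31 days (323 − 31 = 292 remain).
February has 28 days (292 − 28 = 264 remain).
March has 31 days (264 − 31 = 233 remain).
April has 30 days (233 − 30 = 203 remain).
May has 31 days (203 − 31 = 172 remain).
June has 30 days (172 − 30 = 142 remain).
July has 31 days (142 − 31 = 111 remain).
August has 31 days (111 − 31 = 80 remain).
September has 30 days (80 − 30 = 50 remain).
October has 31 days (50 − 31 = 19 remain).
19 into November → November 19.

November 19, 2009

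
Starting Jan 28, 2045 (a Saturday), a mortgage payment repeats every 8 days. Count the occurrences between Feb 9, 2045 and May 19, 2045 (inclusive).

Occurrences land 8·i days after Jan 28, 2045 for i = 0, 1, 2, …
Feb 9, 2045 is 12 days after the start; 12 ÷ 8 = 1 remainder 4; since the remainder is 4, round up to i = 2. First occurrence in the window: #3 on Feb 13, 2045 (2×8 = 16 days in).
May 19, 2045 is 111 days after the start; 111 ÷ 8 = 13 remainder 7. Last occurrence in the window: #14 on May 12, 2045.
Occurrences #3 through #14: 12 in total.

12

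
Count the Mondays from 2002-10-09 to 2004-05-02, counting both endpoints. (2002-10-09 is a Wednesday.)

81

2002-10-09 is a Wednesday; the first Monday on or after it is 2002-10-14 (5 days later).
From 2002-10-14 to 2004-05-02: 78 + 365 + 123 = 566 days (rest of 2002, 2003, to 2004-05-02 in 2004).
566 ÷ 7 = 80 full weeks with remainder 6, so 80 more Mondays after the first → 81.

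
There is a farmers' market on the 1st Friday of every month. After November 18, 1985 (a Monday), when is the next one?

November 1985 starts on a Friday, so its 1st Friday is November 1, 1985.
That is not after November 18, 1985, so look at December 1985.
December 1985 starts on a Sunday, so its 1st Friday is December 6, 1985 (5 days in).

December 6, 1985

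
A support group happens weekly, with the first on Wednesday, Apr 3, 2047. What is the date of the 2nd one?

Apr 10, 2047

The 2nd occurrence is 1 interval after the first: 1 × 7 = 7 days after Apr 3, 2047.
7 days later is Apr 10, 2047.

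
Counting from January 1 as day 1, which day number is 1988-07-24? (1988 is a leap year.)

Days in months before July: 31 + 29 + 31 + 30 + 31 + 30 = 182.
Plus 24 days into July → day 206.

206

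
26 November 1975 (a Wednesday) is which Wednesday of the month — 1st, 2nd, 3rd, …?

Day 26 falls in week ⌈26/7⌉ of the month.
Days 1–7 hold the 1st Wednesday, 8–14 the 2nd, 15–21 the 3rd, 22–28 the 4th, 29–31 the 5th.
26 is in the range for the 4th.

4th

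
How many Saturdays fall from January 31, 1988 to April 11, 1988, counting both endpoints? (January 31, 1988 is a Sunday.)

January 31, 1988 is a Sunday; the first Saturday on or after it is February 6, 1988 (6 days later).
From February 6, 1988 to April 11, 1988: 23 + 31 + 11 = 65 days (rest of February, March, April).
65 ÷ 7 = 9 full weeks with remainder 2, so 9 more Saturdays after the first → 10.

10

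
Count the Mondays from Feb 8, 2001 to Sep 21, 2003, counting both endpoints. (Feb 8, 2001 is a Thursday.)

Feb 8, 2001 is a Thursday; the first Monday on or after it is Feb 12, 2001 (4 days later).
From Feb 12, 2001 to Sep 21, 2003: 322 + 365 + 264 = 951 days (rest of 2001, 2002, to Sep 21, 2003 in 2003).
951 ÷ 7 = 135 full weeks with remainder 6, so 135 more Mondays after the first → 136.

136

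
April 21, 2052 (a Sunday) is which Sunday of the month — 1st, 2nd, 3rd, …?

Day 21 falls in week ⌈21/7⌉ of the month.
Days 1–7 hold the 1st Sunday, 8–14 the 2nd, 15–21 the 3rd, 22–28 the 4th, 29–31 the 5th.
21 is in the range for the 3rd.

3rd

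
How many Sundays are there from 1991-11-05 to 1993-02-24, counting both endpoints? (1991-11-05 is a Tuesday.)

1991-11-05 is a Tuesday; the first Sunday on or after it is 1991-11-10 (5 days later).
From 1991-11-10 to 1993-02-24: 51 + 366 + 55 = 472 days (rest of 1991, 1992, to 1993-02-24 in 1993).
472 ÷ 7 = 67 full weeks with remainder 3, so 67 more Sundays after the first → 68.

68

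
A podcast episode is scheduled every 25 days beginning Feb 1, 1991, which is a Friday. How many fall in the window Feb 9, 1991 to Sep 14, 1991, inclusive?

Occurrences land 25·i days after Feb 1, 1991 for i = 0, 1, 2, …
Feb 9, 1991 is 8 days after the start; 8 ÷ 25 = 0 remainder 8; since the remainder is 8, round up to i = 1. First occurrence in the window: #2 on Feb 26, 1991 (1×25 = 25 days in).
Sep 14, 1991 is 225 days after the start; 225 ÷ 25 = 9 remainder 0. Last occurrence in the window: #10 on Sep 14, 1991.
Occurrences #2 through #10: 9 in total.

9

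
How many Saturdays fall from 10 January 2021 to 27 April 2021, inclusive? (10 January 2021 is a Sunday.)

10 January 2021 is a Sunday; the first Saturday on or after it is 16 January 2021 (6 days later).
From 16 January 2021 to 27 April 2021: 15 + 28 + 31 + 27 = 101 days (rest of January, February, March, April).
101 ÷ 7 = 14 full weeks with remainder 3, so 14 more Saturdays after the first → 15.

15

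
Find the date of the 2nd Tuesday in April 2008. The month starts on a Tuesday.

8 April 2008

April 2008 begins on a Tuesday, so the first Tuesday is April 1.
The 2nd Tuesday is 1 weeks later: 1 + 7 = 8.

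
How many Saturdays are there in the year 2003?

52

1 January 2003 is a Wednesday; the first Saturday on or after it is 4 January 2003 (3 days later).
From 4 January 2003 to 31 December 2003: 27 + 28 + 31 + 30 + 31 + 30 + 31 + 31 + 30 + 31 + 30 + 31 = 361 days (rest of January, February, March, April, May, June, July, August, September, October, November, December).
361 ÷ 7 = 51 full weeks with remainder 4, so 51 more Saturdays after the first → 52.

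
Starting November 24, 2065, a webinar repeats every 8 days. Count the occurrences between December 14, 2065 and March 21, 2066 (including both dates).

12

Occurrences land 8·i days after November 24, 2065 for i = 0, 1, 2, …
December 14, 2065 is 20 days after the start; 20 ÷ 8 = 2 remainder 4; since the remainder is 4, round up to i = 3. First occurrence in the window: #4 on December 18, 2065 (3×8 = 24 days in).
March 21, 2066 is 117 days after the start; 117 ÷ 8 = 14 remainder 5. Last occurrence in the window: #15 on March 16, 2066.
Occurrences #4 through #15: 12 in total.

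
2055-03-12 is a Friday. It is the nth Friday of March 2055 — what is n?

Day 12 falls in week ⌈12/7⌉ of the month.
Days 1–7 hold the 1st Friday, 8–14 the 2nd, 15–21 the 3rd, 22–28 the 4th, 29–31 the 5th.
12 is in the range for the 2nd.

2nd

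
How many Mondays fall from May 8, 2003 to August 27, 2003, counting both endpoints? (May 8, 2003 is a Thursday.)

May 8, 2003 is a Thursday; the first Monday on or after it is May 12, 2003 (4 days later).
From May 12, 2003 to August 27, 2003: 19 + 30 + 31 + 27 = 107 days (rest of May, June, July, August).
107 ÷ 7 = 15 full weeks with remainder 2, so 15 more Mondays after the first → 16.

16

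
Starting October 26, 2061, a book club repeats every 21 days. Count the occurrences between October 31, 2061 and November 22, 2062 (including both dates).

Occurrences land 21·i days after October 26, 2061 for i = 0, 1, 2, …
October 31, 2061 is 5 days after the start; 5 ÷ 21 = 0 remainder 5; since the remainder is 5, round up to i = 1. First occurrence in the window: #2 on November 16, 2061 (1×21 = 21 days in).
November 22, 2062 is 392 days after the start; 392 ÷ 21 = 18 remainder 14. Last occurrence in the window: #19 on November 8, 2062.
Occurrences #2 through #19: 18 in total.

18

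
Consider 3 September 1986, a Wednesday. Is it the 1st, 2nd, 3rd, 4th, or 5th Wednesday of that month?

Day 3 falls in week ⌈3/7⌉ of the month.
Days 1–7 hold the 1st Wednesday, 8–14 the 2nd, 15–21 the 3rd, 22–28 the 4th, 29–31 the 5th.
3 is in the range for the 1st.

1st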